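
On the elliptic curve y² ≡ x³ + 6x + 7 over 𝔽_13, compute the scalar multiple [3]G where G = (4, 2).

Repeated addition: build up to 3G.
2G: tangent at (4, 2): λ = (3·4² + 6)/(2·2) ≡ 2/4. 4⁻¹ ≡ 10 (mod 13) since 4·10 = 40 ≡ 1, so λ ≡ 2·10 ≡ 7.
  x = λ² - 4 - 4 = 49 - 8 ≡ 2; y = λ·(4 - 2) - 2 ≡ 12. → (2, 12)
3G: (2, 12) + (4, 2). λ = (2 - 12)/(4 - 2) ≡ 3/2 mod 13. 2⁻¹ ≡ 7 (mod 13) since 2·7 = 14 ≡ 1, so λ ≡ 8.
  x = λ² - 2 - 4 = 64 - 6 ≡ 6; y = λ·(2 - 6) - 12 ≡ 8. → (6, 8)

(6, 8)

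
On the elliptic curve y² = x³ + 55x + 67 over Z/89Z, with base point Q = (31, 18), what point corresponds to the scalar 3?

(11, 57)

Repeated addition: build up to 3Q.
2Q: tangent at (31, 18): λ = (3·31² + 55)/(2·18) ≡ 1/36. 36⁻¹ ≡ 47 (mod 89), so λ ≡ 1·47 ≡ 47.
  x = λ² - 31 - 31 = 2209 - 62 ≡ 11; y = λ·(31 - 11) - 18 ≡ 32. → (11, 32)
3Q: (11, 32) + (31, 18). λ = (18 - 32)/(31 - 11) ≡ 75/20 mod 89. 20⁻¹ ≡ 49 (mod 89), so λ ≡ 26.
  x = λ² - 11 - 31 = 676 - 42 ≡ 11; y = λ·(11 - 11) - 32 ≡ 57. → (11, 57)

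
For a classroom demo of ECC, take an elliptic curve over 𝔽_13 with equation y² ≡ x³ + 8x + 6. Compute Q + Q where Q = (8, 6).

(9, 12)

tangent at (8, 6): λ = (3·8² + 8)/(2·6) ≡ 5/12. 12⁻¹ ≡ 12 (mod 13), so λ ≡ 5·12 ≡ 8.
  x = λ² - 8 - 8 = 64 - 16 ≡ 9; y = λ·(8 - 9) - 6 ≡ 12. → (9, 12)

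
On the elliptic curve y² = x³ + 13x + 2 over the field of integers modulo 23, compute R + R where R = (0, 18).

(1, 4)

tangent at (0, 18): λ = (3·0² + 13)/(2·18) ≡ 13/13. 13⁻¹ ≡ 16 (mod 23) since 13·16 = 208 ≡ 1, so λ ≡ 13·16 ≡ 1.
  x = λ² - 0 - 0 = 1 - 0 ≡ 1; y = λ·(0 - 1) - 18 ≡ 4. → (1, 4)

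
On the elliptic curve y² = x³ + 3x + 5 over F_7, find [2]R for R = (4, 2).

tangent at (4, 2): λ = (3·4² + 3)/(2·2) ≡ 2/4. 4⁻¹ ≡ 2 (mod 7) since 4·2 = 8 ≡ 1, so λ ≡ 2·2 ≡ 4.
  x = λ² - 4 - 4 = 16 - 8 ≡ 1; y = λ·(4 - 1) - 2 ≡ 3. → (1, 3)

(1, 3)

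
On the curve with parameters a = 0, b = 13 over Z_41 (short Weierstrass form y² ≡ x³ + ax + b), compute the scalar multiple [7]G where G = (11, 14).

Repeated addition: build up to 7G.
2G: tangent at (11, 14): λ = (3·11² + 0)/(2·14) ≡ 35/28. 28⁻¹ ≡ 22 (mod 41) since 28·22 = 616 ≡ 1, so λ ≡ 35·22 ≡ 32.
  x = λ² - 11 - 11 = 1024 - 22 ≡ 18; y = λ·(11 - 18) - 14 ≡ 8. → (18, 8)
3G: (18, 8) + (11, 14). λ = (14 - 8)/(11 - 18) ≡ 6/34 mod 41. 34⁻¹ ≡ 35 (mod 41), so λ ≡ 5.
  x = λ² - 18 - 11 = 25 - 29 ≡ 37; y = λ·(18 - 37) - 8 ≡ 20. → (37, 20)
4G: (37, 20) + (11, 14). λ = (14 - 20)/(11 - 37) ≡ 35/15 mod 41. 15⁻¹ ≡ 11 (mod 41) since 15·11 = 165 ≡ 1, so λ ≡ 16.
  x = λ² - 37 - 11 = 256 - 48 ≡ 3; y = λ·(37 - 3) - 20 ≡ 32. → (3, 32)
5G: (3, 32) + (11, 14). λ = (14 - 32)/(11 - 3) ≡ 23/8 mod 41. 8⁻¹ ≡ 36 (mod 41), so λ ≡ 8.
  x = λ² - 3 - 11 = 64 - 14 ≡ 9; y = λ·(3 - 9) - 32 ≡ 2. → (9, 2)
6G: (9, 2) + (11, 14). λ = (14 - 2)/(11 - 9) ≡ 12/2 mod 41. 2⁻¹ ≡ 21 (mod 41) since 2·21 = 42 ≡ 1, so λ ≡ 6.
  x = λ² - 9 - 11 = 36 - 20 ≡ 16; y = λ·(9 - 16) - 2 ≡ 38. → (16, 38)
7G: (16, 38) + (11, 14). λ = (14 - 38)/(11 - 16) ≡ 17/36 mod 41. 36⁻¹ ≡ 8 (mod 41), so λ ≡ 13.
  x = λ² - 16 - 11 = 169 - 27 ≡ 19; y = λ·(16 - 19) - 38 ≡ 5. → (19, 5)

(19, 5)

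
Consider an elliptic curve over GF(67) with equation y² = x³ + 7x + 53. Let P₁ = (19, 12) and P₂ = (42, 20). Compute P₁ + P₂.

(19, 12) + (42, 20). λ = (20 - 12)/(42 - 19) ≡ 8/23 mod 67. 23⁻¹ ≡ 35 (mod 67) since 23·35 = 805 ≡ 1, so λ ≡ 12.
  x = λ² - 19 - 42 = 144 - 61 ≡ 16; y = λ·(19 - 16) - 12 ≡ 24. → (16, 24)

(16, 24)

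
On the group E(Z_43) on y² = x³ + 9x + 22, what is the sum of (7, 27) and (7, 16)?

The two points share x = 7 and their y-coordinates satisfy 27 + 16 ≡ 0 (mod 43), so they are inverses. Their sum is the point at infinity.

O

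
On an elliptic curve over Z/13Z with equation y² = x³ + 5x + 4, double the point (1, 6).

tangent at (1, 6): λ = (3·1² + 5)/(2·6) ≡ 8/12. 12⁻¹ ≡ 12 (mod 13), so λ ≡ 8·12 ≡ 5.
  x = λ² - 1 - 1 = 25 - 2 ≡ 10; y = λ·(1 - 10) - 6 ≡ 1. → (10, 1)

(10, 1)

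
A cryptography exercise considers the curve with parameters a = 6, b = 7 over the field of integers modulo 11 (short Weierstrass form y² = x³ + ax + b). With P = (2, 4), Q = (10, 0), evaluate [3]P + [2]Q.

First 3P:
Repeated addition: build up to 3P.
2P: tangent at (2, 4): λ = (3·2² + 6)/(2·4) ≡ 7/8. 8⁻¹ ≡ 7 (mod 11), so λ ≡ 7·7 ≡ 5.
  x = λ² - 2 - 2 = 25 - 4 ≡ 10; y = λ·(2 - 10) - 4 ≡ 0. → (10, 0)
3P: (10, 0) + (2, 4). λ = (4 - 0)/(2 - 10) ≡ 4/3 mod 11. 3⁻¹ ≡ 4 (mod 11) since 3·4 = 12 ≡ 1, so λ ≡ 5.
  x = λ² - 10 - 2 = 25 - 12 ≡ 2; y = λ·(10 - 2) - 0 ≡ 7. → (2, 7)
3P = (2, 7).
Next 2Q:
Repeated addition: build up to 2Q.
2Q: (10, 0) + (10, 0): same x and y₁ ≡ -y₂, so the sum is 𝒪.
2Q = 𝒪.
Finally 3P + 2Q:
(2, 7) + 𝒪 = (2, 7) (identity).

(2, 7)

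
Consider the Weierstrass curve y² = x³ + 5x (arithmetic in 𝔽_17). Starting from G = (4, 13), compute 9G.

(2, 16)

Repeated addition: build up to 9G.
2G: tangent at (4, 13): λ = (3·4² + 5)/(2·13) ≡ 2/9. 9⁻¹ ≡ 2 (mod 17), so λ ≡ 2·2 ≡ 4.
  x = λ² - 4 - 4 = 16 - 8 ≡ 8; y = λ·(4 - 8) - 13 ≡ 5. → (8, 5)
3G: (8, 5) + (4, 13). λ = (13 - 5)/(4 - 8) ≡ 8/13 mod 17. 13⁻¹ ≡ 4 (mod 17), so λ ≡ 15.
  x = λ² - 8 - 4 = 225 - 12 ≡ 9; y = λ·(8 - 9) - 5 ≡ 14. → (9, 14)
4G: (9, 14) + (4, 13). λ = (13 - 14)/(4 - 9) ≡ 16/12 mod 17. 12⁻¹ ≡ 10 (mod 17), so λ ≡ 7.
  x = λ² - 9 - 4 = 49 - 13 ≡ 2; y = λ·(9 - 2) - 14 ≡ 1. → (2, 1)
5G: (2, 1) + (4, 13). λ = (13 - 1)/(4 - 2) ≡ 12/2 mod 17. 2⁻¹ ≡ 9 (mod 17), so λ ≡ 6.
  x = λ² - 2 - 4 = 36 - 6 ≡ 13; y = λ·(2 - 13) - 1 ≡ 1. → (13, 1)
6G: (13, 1) + (4, 13). λ = (13 - 1)/(4 - 13) ≡ 12/8 mod 17. 8⁻¹ ≡ 15 (mod 17) since 8·15 = 120 ≡ 1, so λ ≡ 10.
  x = λ² - 13 - 4 = 100 - 17 ≡ 15; y = λ·(13 - 15) - 1 ≡ 13. → (15, 13)
7G: (15, 13) + (4, 13). λ = (13 - 13)/(4 - 15) ≡ 0/6 mod 17. 6⁻¹ ≡ 3 (mod 17), so λ ≡ 0.
  x = λ² - 15 - 4 = 0 - 19 ≡ 15; y = λ·(15 - 15) - 13 ≡ 4. → (15, 4)
8G: (15, 4) + (4, 13). λ = (13 - 4)/(4 - 15) ≡ 9/6 mod 17. 6⁻¹ ≡ 3 (mod 17), so λ ≡ 10.
  x = λ² - 15 - 4 = 100 - 19 ≡ 13; y = λ·(15 - 13) - 4 ≡ 16. → (13, 16)
9G: (13, 16) + (4, 13). λ = (13 - 16)/(4 - 13) ≡ 14/8 mod 17. 8⁻¹ ≡ 15 (mod 17), so λ ≡ 6.
  x = λ² - 13 - 4 = 36 - 17 ≡ 2; y = λ·(13 - 2) - 16 ≡ 16. → (2, 16)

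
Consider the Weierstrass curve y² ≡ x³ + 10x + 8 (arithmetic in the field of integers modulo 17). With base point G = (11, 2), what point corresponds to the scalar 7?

Double-and-add on 7 = (111)₂. Start with G = (11, 2) for the leading 1-bit.
double: tangent at (11, 2): λ = (3·11² + 10)/(2·2) ≡ 16/4. 4⁻¹ ≡ 13 (mod 17), so λ ≡ 16·13 ≡ 4.
  x = λ² - 11 - 11 = 16 - 22 ≡ 11; y = λ·(11 - 11) - 2 ≡ 15. → (11, 15)
add G: (11, 15) + (11, 2): same x and y₁ ≡ -y₂, so the sum is the point at infinity.
double: the point at infinity + the point at infinity = the point at infinity (identity).
add G: the point at infinity + (11, 2) = (11, 2) (identity).

(11, 2)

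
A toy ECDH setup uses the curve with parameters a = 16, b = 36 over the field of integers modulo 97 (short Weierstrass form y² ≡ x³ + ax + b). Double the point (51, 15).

tangent at (51, 15): λ = (3·51² + 16)/(2·15) ≡ 59/30. 30⁻¹ ≡ 55 (mod 97) since 30·55 = 1650 ≡ 1, so λ ≡ 59·55 ≡ 44.
  x = λ² - 51 - 51 = 1936 - 102 ≡ 88; y = λ·(51 - 88) - 15 ≡ 6. → (88, 6)

(88, 6)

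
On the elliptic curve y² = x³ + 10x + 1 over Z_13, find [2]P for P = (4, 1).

tangent at (4, 1): λ = (3·4² + 10)/(2·1) ≡ 6/2. 2⁻¹ ≡ 7 (mod 13) since 2·7 = 14 ≡ 1, so λ ≡ 6·7 ≡ 3.
  x = λ² - 4 - 4 = 9 - 8 ≡ 1; y = λ·(4 - 1) - 1 ≡ 8. → (1, 8)

(1, 8)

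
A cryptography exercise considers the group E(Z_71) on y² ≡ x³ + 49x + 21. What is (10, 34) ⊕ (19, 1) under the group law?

(10, 34) + (19, 1). λ = (1 - 34)/(19 - 10) ≡ 38/9 mod 71. 9⁻¹ ≡ 8 (mod 71) since 9·8 = 72 ≡ 1, so λ ≡ 20.
  x = λ² - 10 - 19 = 400 - 29 ≡ 16; y = λ·(10 - 16) - 34 ≡ 59. → (16, 59)

(16, 59)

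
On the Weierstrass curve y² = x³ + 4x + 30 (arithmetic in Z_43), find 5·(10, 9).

(10, 34)

Write G = (10, 9).
Double-and-add on 5 = (101)₂. Start with G = (10, 9) for the leading 1-bit.
double: tangent at (10, 9): λ = (3·10² + 4)/(2·9) ≡ 3/18. 18⁻¹ ≡ 12 (mod 43) since 18·12 = 216 ≡ 1, so λ ≡ 3·12 ≡ 36.
  x = λ² - 10 - 10 = 1296 - 20 ≡ 29; y = λ·(10 - 29) - 9 ≡ 38. → (29, 38)
double: tangent at (29, 38): λ = (3·29² + 4)/(2·38) ≡ 33/33. 33⁻¹ ≡ 30 (mod 43), so λ ≡ 33·30 ≡ 1.
  x = λ² - 29 - 29 = 1 - 58 ≡ 29; y = λ·(29 - 29) - 38 ≡ 5. → (29, 5)
add G: (29, 5) + (10, 9). λ = (9 - 5)/(10 - 29) ≡ 4/24 mod 43. 24⁻¹ ≡ 9 (mod 43) since 24·9 = 216 ≡ 1, so λ ≡ 36.
  x = λ² - 29 - 10 = 1296 - 39 ≡ 10; y = λ·(29 - 10) - 5 ≡ 34. → (10, 34)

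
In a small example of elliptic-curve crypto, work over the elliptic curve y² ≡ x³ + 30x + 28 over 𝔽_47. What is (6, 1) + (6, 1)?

(2, 40)

tangent at (6, 1): λ = (3·6² + 30)/(2·1) ≡ 44/2. 2⁻¹ ≡ 24 (mod 47), so λ ≡ 44·24 ≡ 22.
  x = λ² - 6 - 6 = 484 - 12 ≡ 2; y = λ·(6 - 2) - 1 ≡ 40. → (2, 40)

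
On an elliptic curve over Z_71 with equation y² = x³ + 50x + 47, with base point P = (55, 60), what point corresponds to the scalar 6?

Repeated addition: build up to 6P.
2P: tangent at (55, 60): λ = (3·55² + 50)/(2·60) ≡ 37/49. 49⁻¹ ≡ 29 (mod 71) since 49·29 = 1421 ≡ 1, so λ ≡ 37·29 ≡ 8.
  x = λ² - 55 - 55 = 64 - 110 ≡ 25; y = λ·(55 - 25) - 60 ≡ 38. → (25, 38)
3P: (25, 38) + (55, 60). λ = (60 - 38)/(55 - 25) ≡ 22/30 mod 71. 30⁻¹ ≡ 45 (mod 71), so λ ≡ 67.
  x = λ² - 25 - 55 = 4489 - 80 ≡ 7; y = λ·(25 - 7) - 38 ≡ 32. → (7, 32)
4P: (7, 32) + (55, 60). λ = (60 - 32)/(55 - 7) ≡ 28/48 mod 71. 48⁻¹ ≡ 37 (mod 71), so λ ≡ 42.
  x = λ² - 7 - 55 = 1764 - 62 ≡ 69; y = λ·(7 - 69) - 32 ≡ 62. → (69, 62)
5P: (69, 62) + (55, 60). λ = (60 - 62)/(55 - 69) ≡ 69/57 mod 71. 57⁻¹ ≡ 5 (mod 71) since 57·5 = 285 ≡ 1, so λ ≡ 61.
  x = λ² - 69 - 55 = 3721 - 124 ≡ 47; y = λ·(69 - 47) - 62 ≡ 2. → (47, 2)
6P: (47, 2) + (55, 60). λ = (60 - 2)/(55 - 47) ≡ 58/8 mod 71. 8⁻¹ ≡ 9 (mod 71), so λ ≡ 25.
  x = λ² - 47 - 55 = 625 - 102 ≡ 26; y = λ·(47 - 26) - 2 ≡ 26. → (26, 26)

(26, 26)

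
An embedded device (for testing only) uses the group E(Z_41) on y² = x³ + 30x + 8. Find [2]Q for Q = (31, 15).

(18, 5)

tangent at (31, 15): λ = (3·31² + 30)/(2·15) ≡ 2/30. 30⁻¹ ≡ 26 (mod 41), so λ ≡ 2·26 ≡ 11.
  x = λ² - 31 - 31 = 121 - 62 ≡ 18; y = λ·(31 - 18) - 15 ≡ 5. → (18, 5)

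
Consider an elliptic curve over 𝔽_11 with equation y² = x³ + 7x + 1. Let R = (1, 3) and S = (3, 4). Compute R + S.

(1, 3) + (3, 4). λ = (4 - 3)/(3 - 1) ≡ 1/2 mod 11. 2⁻¹ ≡ 6 (mod 11), so λ ≡ 6.
  x = λ² - 1 - 3 = 36 - 4 ≡ 10; y = λ·(1 - 10) - 3 ≡ 9. → (10, 9)

(10, 9)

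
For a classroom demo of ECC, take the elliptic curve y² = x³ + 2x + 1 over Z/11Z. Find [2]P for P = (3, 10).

(9, 0)

tangent at (3, 10): λ = (3·3² + 2)/(2·10) ≡ 7/9. 9⁻¹ ≡ 5 (mod 11), so λ ≡ 7·5 ≡ 2.
  x = λ² - 3 - 3 = 4 - 6 ≡ 9; y = λ·(3 - 9) - 10 ≡ 0. → (9, 0)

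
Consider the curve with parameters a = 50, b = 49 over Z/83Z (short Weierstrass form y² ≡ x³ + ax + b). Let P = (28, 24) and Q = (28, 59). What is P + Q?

O

The two points share x = 28 and their y-coordinates satisfy 24 + 59 ≡ 0 (mod 83), so they are inverses. Their sum is ∞.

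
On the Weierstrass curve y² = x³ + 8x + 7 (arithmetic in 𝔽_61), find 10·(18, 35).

(22, 20)

Write G = (18, 35).
Double-and-add on 10 = (1010)₂. Start with G = (18, 35) for the leading 1-bit.
double: tangent at (18, 35): λ = (3·18² + 8)/(2·35) ≡ 4/9. 9⁻¹ ≡ 34 (mod 61), so λ ≡ 4·34 ≡ 14.
  x = λ² - 18 - 18 = 196 - 36 ≡ 38; y = λ·(18 - 38) - 35 ≡ 51. → (38, 51)
double: tangent at (38, 51): λ = (3·38² + 8)/(2·51) ≡ 9/41. 41⁻¹ ≡ 3 (mod 61), so λ ≡ 9·3 ≡ 27.
  x = λ² - 38 - 38 = 729 - 76 ≡ 43; y = λ·(38 - 43) - 51 ≡ 58. → (43, 58)
add G: (43, 58) + (18, 35). λ = (35 - 58)/(18 - 43) ≡ 38/36 mod 61. 36⁻¹ ≡ 39 (mod 61) since 36·39 = 1404 ≡ 1, so λ ≡ 18.
  x = λ² - 43 - 18 = 324 - 61 ≡ 19; y = λ·(43 - 19) - 58 ≡ 8. → (19, 8)
double: tangent at (19, 8): λ = (3·19² + 8)/(2·8) ≡ 54/16. 16⁻¹ ≡ 42 (mod 61), so λ ≡ 54·42 ≡ 11.
  x = λ² - 19 - 19 = 121 - 38 ≡ 22; y = λ·(19 - 22) - 8 ≡ 20. → (22, 20)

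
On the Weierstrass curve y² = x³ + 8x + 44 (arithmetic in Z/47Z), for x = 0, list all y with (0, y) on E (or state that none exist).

none

x³ + 8x + 44 = 44 ≡ 44 (mod 47).
44 is a non-residue mod 47; no y exists.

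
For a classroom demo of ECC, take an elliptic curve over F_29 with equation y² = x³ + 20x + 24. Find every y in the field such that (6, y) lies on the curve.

none

x³ + 20x + 24 = 360 ≡ 12 (mod 29).
12 is a non-residue mod 29; no y exists.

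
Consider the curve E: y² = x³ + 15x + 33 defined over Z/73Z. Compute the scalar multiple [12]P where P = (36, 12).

Double-and-add on 12 = (1100)₂. Start with P = (36, 12) for the leading 1-bit.
double: tangent at (36, 12): λ = (3·36² + 15)/(2·12) ≡ 34/24. 24⁻¹ ≡ 70 (mod 73), so λ ≡ 34·70 ≡ 44.
  x = λ² - 36 - 36 = 1936 - 72 ≡ 39; y = λ·(36 - 39) - 12 ≡ 2. → (39, 2)
add P: (39, 2) + (36, 12). λ = (12 - 2)/(36 - 39) ≡ 10/70 mod 73. 70⁻¹ ≡ 24 (mod 73) since 70·24 = 1680 ≡ 1, so λ ≡ 21.
  x = λ² - 39 - 36 = 441 - 75 ≡ 1; y = λ·(39 - 1) - 2 ≡ 66. → (1, 66)
double: tangent at (1, 66): λ = (3·1² + 15)/(2·66) ≡ 18/59. 59⁻¹ ≡ 26 (mod 73), so λ ≡ 18·26 ≡ 30.
  x = λ² - 1 - 1 = 900 - 2 ≡ 22; y = λ·(1 - 22) - 66 ≡ 34. → (22, 34)
double: tangent at (22, 34): λ = (3·22² + 15)/(2·34) ≡ 7/68. 68⁻¹ ≡ 29 (mod 73), so λ ≡ 7·29 ≡ 57.
  x = λ² - 22 - 22 = 3249 - 44 ≡ 66; y = λ·(22 - 66) - 34 ≡ 13. → (66, 13)

(66, 13)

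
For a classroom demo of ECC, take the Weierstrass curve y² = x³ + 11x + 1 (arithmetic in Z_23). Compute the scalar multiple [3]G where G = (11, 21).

(9, 1)

Repeated addition: build up to 3G.
2G: tangent at (11, 21): λ = (3·11² + 11)/(2·21) ≡ 6/19. 19⁻¹ ≡ 17 (mod 23) since 19·17 = 323 ≡ 1, so λ ≡ 6·17 ≡ 10.
  x = λ² - 11 - 11 = 100 - 22 ≡ 9; y = λ·(11 - 9) - 21 ≡ 22. → (9, 22)
3G: (9, 22) + (11, 21). λ = (21 - 22)/(11 - 9) ≡ 22/2 mod 23. 2⁻¹ ≡ 12 (mod 23), so λ ≡ 11.
  x = λ² - 9 - 11 = 121 - 20 ≡ 9; y = λ·(9 - 9) - 22 ≡ 1. → (9, 1)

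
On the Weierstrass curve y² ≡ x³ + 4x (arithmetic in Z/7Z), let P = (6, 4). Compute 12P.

Double-and-add on 12 = (1100)₂. Start with P = (6, 4) for the leading 1-bit.
double: tangent at (6, 4): λ = (3·6² + 4)/(2·4) ≡ 0/1. 1⁻¹ ≡ 1 (mod 7) since 1·1 = 1 ≡ 1, so λ ≡ 0·1 ≡ 0.
  x = λ² - 6 - 6 = 0 - 12 ≡ 2; y = λ·(6 - 2) - 4 ≡ 3. → (2, 3)
add P: (2, 3) + (6, 4). λ = (4 - 3)/(6 - 2) ≡ 1/4 mod 7. 4⁻¹ ≡ 2 (mod 7) since 4·2 = 8 ≡ 1, so λ ≡ 2.
  x = λ² - 2 - 6 = 4 - 8 ≡ 3; y = λ·(2 - 3) - 3 ≡ 2. → (3, 2)
double: tangent at (3, 2): λ = (3·3² + 4)/(2·2) ≡ 3/4. 4⁻¹ ≡ 2 (mod 7) since 4·2 = 8 ≡ 1, so λ ≡ 3·2 ≡ 6.
  x = λ² - 3 - 3 = 36 - 6 ≡ 2; y = λ·(3 - 2) - 2 ≡ 4. → (2, 4)
double: tangent at (2, 4): λ = (3·2² + 4)/(2·4) ≡ 2/1. 1⁻¹ ≡ 1 (mod 7), so λ ≡ 2·1 ≡ 2.
  x = λ² - 2 - 2 = 4 - 4 ≡ 0; y = λ·(2 - 0) - 4 ≡ 0. → (0, 0)

(0, 0)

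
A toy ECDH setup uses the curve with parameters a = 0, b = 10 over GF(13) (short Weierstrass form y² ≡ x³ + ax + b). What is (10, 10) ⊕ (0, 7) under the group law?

(10, 10) + (0, 7). λ = (7 - 10)/(0 - 10) ≡ 10/3 mod 13. 3⁻¹ ≡ 9 (mod 13) since 3·9 = 27 ≡ 1, so λ ≡ 12.
  x = λ² - 10 - 0 = 144 - 10 ≡ 4; y = λ·(10 - 4) - 10 ≡ 10. → (4, 10)

(4, 10)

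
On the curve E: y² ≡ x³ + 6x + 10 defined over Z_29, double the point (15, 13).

(24, 0)

tangent at (15, 13): λ = (3·15² + 6)/(2·13) ≡ 14/26. 26⁻¹ ≡ 19 (mod 29), so λ ≡ 14·19 ≡ 5.
  x = λ² - 15 - 15 = 25 - 30 ≡ 24; y = λ·(15 - 24) - 13 ≡ 0. → (24, 0)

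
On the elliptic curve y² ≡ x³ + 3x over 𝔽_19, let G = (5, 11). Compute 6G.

Double-and-add on 6 = (110)₂. Start with G = (5, 11) for the leading 1-bit.
double: tangent at (5, 11): λ = (3·5² + 3)/(2·11) ≡ 2/3. 3⁻¹ ≡ 13 (mod 19), so λ ≡ 2·13 ≡ 7.
  x = λ² - 5 - 5 = 49 - 10 ≡ 1; y = λ·(5 - 1) - 11 ≡ 17. → (1, 17)
add G: (1, 17) + (5, 11). λ = (11 - 17)/(5 - 1) ≡ 13/4 mod 19. 4⁻¹ ≡ 5 (mod 19) since 4·5 = 20 ≡ 1, so λ ≡ 8.
  x = λ² - 1 - 5 = 64 - 6 ≡ 1; y = λ·(1 - 1) - 17 ≡ 2. → (1, 2)
double: tangent at (1, 2): λ = (3·1² + 3)/(2·2) ≡ 6/4. 4⁻¹ ≡ 5 (mod 19) since 4·5 = 20 ≡ 1, so λ ≡ 6·5 ≡ 11.
  x = λ² - 1 - 1 = 121 - 2 ≡ 5; y = λ·(1 - 5) - 2 ≡ 11. → (5, 11)

(5, 11)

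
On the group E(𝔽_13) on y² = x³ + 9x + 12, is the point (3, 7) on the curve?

no

y² = 7² ≡ 10; x³ + 9x + 12 = 66 ≡ 1 (mod 13). 10 ≠ 1.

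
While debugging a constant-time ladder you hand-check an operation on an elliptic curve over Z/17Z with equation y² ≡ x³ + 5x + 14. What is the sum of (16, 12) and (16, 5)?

The two points share x = 16 and their y-coordinates satisfy 12 + 5 ≡ 0 (mod 17), so they are inverses. Their sum is 𝒪.

O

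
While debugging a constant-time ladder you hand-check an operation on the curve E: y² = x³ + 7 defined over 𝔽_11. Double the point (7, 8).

(6, 6)

tangent at (7, 8): λ = (3·7² + 0)/(2·8) ≡ 4/5. 5⁻¹ ≡ 9 (mod 11), so λ ≡ 4·9 ≡ 3.
  x = λ² - 7 - 7 = 9 - 14 ≡ 6; y = λ·(7 - 6) - 8 ≡ 6. → (6, 6)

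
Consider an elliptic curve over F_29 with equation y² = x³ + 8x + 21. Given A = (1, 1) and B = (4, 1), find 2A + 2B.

First 2A:
Repeated addition: build up to 2A.
2A: tangent at (1, 1): λ = (3·1² + 8)/(2·1) ≡ 11/2. 2⁻¹ ≡ 15 (mod 29) since 2·15 = 30 ≡ 1, so λ ≡ 11·15 ≡ 20.
  x = λ² - 1 - 1 = 400 - 2 ≡ 21; y = λ·(1 - 21) - 1 ≡ 5. → (21, 5)
2A = (21, 5).
Next 2B:
Repeated addition: build up to 2B.
2B: tangent at (4, 1): λ = (3·4² + 8)/(2·1) ≡ 27/2. 2⁻¹ ≡ 15 (mod 29), so λ ≡ 27·15 ≡ 28.
  x = λ² - 4 - 4 = 784 - 8 ≡ 22; y = λ·(4 - 22) - 1 ≡ 17. → (22, 17)
2B = (22, 17).
Finally 2A + 2B:
(21, 5) + (22, 17). λ = (17 - 5)/(22 - 21) ≡ 12/1 mod 29. 1⁻¹ ≡ 1 (mod 29) since 1·1 = 1 ≡ 1, so λ ≡ 12.
  x = λ² - 21 - 22 = 144 - 43 ≡ 14; y = λ·(21 - 14) - 5 ≡ 21. → (14, 21)

(14, 21)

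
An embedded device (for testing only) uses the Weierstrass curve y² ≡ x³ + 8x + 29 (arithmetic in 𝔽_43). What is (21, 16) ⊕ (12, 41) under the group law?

(14, 41)

(21, 16) + (12, 41). λ = (41 - 16)/(12 - 21) ≡ 25/34 mod 43. 34⁻¹ ≡ 19 (mod 43) since 34·19 = 646 ≡ 1, so λ ≡ 2.
  x = λ² - 21 - 12 = 4 - 33 ≡ 14; y = λ·(21 - 14) - 16 ≡ 41. → (14, 41)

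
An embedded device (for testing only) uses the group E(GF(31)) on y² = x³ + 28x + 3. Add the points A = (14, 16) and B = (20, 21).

(14, 16) + (20, 21). λ = (21 - 16)/(20 - 14) ≡ 5/6 mod 31. 6⁻¹ ≡ 26 (mod 31), so λ ≡ 6.
  x = λ² - 14 - 20 = 36 - 34 ≡ 2; y = λ·(14 - 2) - 16 ≡ 25. → (2, 25)

(2, 25)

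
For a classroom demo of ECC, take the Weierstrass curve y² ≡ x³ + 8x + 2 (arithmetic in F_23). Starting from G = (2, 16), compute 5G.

Repeated addition: build up to 5G.
2G: tangent at (2, 16): λ = (3·2² + 8)/(2·16) ≡ 20/9. 9⁻¹ ≡ 18 (mod 23), so λ ≡ 20·18 ≡ 15.
  x = λ² - 2 - 2 = 225 - 4 ≡ 14; y = λ·(2 - 14) - 16 ≡ 11. → (14, 11)
3G: (14, 11) + (2, 16). λ = (16 - 11)/(2 - 14) ≡ 5/11 mod 23. 11⁻¹ ≡ 21 (mod 23), so λ ≡ 13.
  x = λ² - 14 - 2 = 169 - 16 ≡ 15; y = λ·(14 - 15) - 11 ≡ 22. → (15, 22)
4G: (15, 22) + (2, 16). λ = (16 - 22)/(2 - 15) ≡ 17/10 mod 23. 10⁻¹ ≡ 7 (mod 23), so λ ≡ 4.
  x = λ² - 15 - 2 = 16 - 17 ≡ 22; y = λ·(15 - 22) - 22 ≡ 19. → (22, 19)
5G: (22, 19) + (2, 16). λ = (16 - 19)/(2 - 22) ≡ 20/3 mod 23. 3⁻¹ ≡ 8 (mod 23) since 3·8 = 24 ≡ 1, so λ ≡ 22.
  x = λ² - 22 - 2 = 484 - 24 ≡ 0; y = λ·(22 - 0) - 19 ≡ 5. → (0, 5)

(0, 5)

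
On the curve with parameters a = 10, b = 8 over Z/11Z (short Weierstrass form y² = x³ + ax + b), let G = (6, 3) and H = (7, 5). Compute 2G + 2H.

(7, 6)

First 2G:
Repeated addition: build up to 2G.
2G: tangent at (6, 3): λ = (3·6² + 10)/(2·3) ≡ 8/6. 6⁻¹ ≡ 2 (mod 11), so λ ≡ 8·2 ≡ 5.
  x = λ² - 6 - 6 = 25 - 12 ≡ 2; y = λ·(6 - 2) - 3 ≡ 6. → (2, 6)
2G = (2, 6).
Next 2H:
Repeated addition: build up to 2H.
2H: tangent at (7, 5): λ = (3·7² + 10)/(2·5) ≡ 3/10. 10⁻¹ ≡ 10 (mod 11) since 10·10 = 100 ≡ 1, so λ ≡ 3·10 ≡ 8.
  x = λ² - 7 - 7 = 64 - 14 ≡ 6; y = λ·(7 - 6) - 5 ≡ 3. → (6, 3)
2H = (6, 3).
Finally 2G + 2H:
(2, 6) + (6, 3). λ = (3 - 6)/(6 - 2) ≡ 8/4 mod 11. 4⁻¹ ≡ 3 (mod 11) since 4·3 = 12 ≡ 1, so λ ≡ 2.
  x = λ² - 2 - 6 = 4 - 8 ≡ 7; y = λ·(2 - 7) - 6 ≡ 6. → (7, 6)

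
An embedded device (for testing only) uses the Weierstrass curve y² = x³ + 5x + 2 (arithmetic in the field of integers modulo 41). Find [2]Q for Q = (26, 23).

(35, 24)

tangent at (26, 23): λ = (3·26² + 5)/(2·23) ≡ 24/5. 5⁻¹ ≡ 33 (mod 41), so λ ≡ 24·33 ≡ 13.
  x = λ² - 26 - 26 = 169 - 52 ≡ 35; y = λ·(26 - 35) - 23 ≡ 24. → (35, 24)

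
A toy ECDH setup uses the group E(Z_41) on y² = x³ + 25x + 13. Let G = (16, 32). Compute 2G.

tangent at (16, 32): λ = (3·16² + 25)/(2·32) ≡ 14/23. 23⁻¹ ≡ 25 (mod 41) since 23·25 = 575 ≡ 1, so λ ≡ 14·25 ≡ 22.
  x = λ² - 16 - 16 = 484 - 32 ≡ 1; y = λ·(16 - 1) - 32 ≡ 11. → (1, 11)

(1, 11)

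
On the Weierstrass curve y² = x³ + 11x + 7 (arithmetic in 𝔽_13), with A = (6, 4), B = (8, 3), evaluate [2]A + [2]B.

First 2A:
Repeated addition: build up to 2A.
2A: tangent at (6, 4): λ = (3·6² + 11)/(2·4) ≡ 2/8. 8⁻¹ ≡ 5 (mod 13) since 8·5 = 40 ≡ 1, so λ ≡ 2·5 ≡ 10.
  x = λ² - 6 - 6 = 100 - 12 ≡ 10; y = λ·(6 - 10) - 4 ≡ 8. → (10, 8)
2A = (10, 8).
Next 2B:
Repeated addition: build up to 2B.
2B: tangent at (8, 3): λ = (3·8² + 11)/(2·3) ≡ 8/6. 6⁻¹ ≡ 11 (mod 13) since 6·11 = 66 ≡ 1, so λ ≡ 8·11 ≡ 10.
  x = λ² - 8 - 8 = 100 - 16 ≡ 6; y = λ·(8 - 6) - 3 ≡ 4. → (6, 4)
2B = (6, 4).
Finally 2A + 2B:
(10, 8) + (6, 4). λ = (4 - 8)/(6 - 10) ≡ 9/9 mod 13. 9⁻¹ ≡ 3 (mod 13), so λ ≡ 1.
  x = λ² - 10 - 6 = 1 - 16 ≡ 11; y = λ·(10 - 11) - 8 ≡ 4. → (11, 4)

(11, 4)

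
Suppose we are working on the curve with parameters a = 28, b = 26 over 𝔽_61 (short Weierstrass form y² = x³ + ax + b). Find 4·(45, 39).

(24, 2)

Write P = (45, 39).
Repeated addition: build up to 4P.
2P: tangent at (45, 39): λ = (3·45² + 28)/(2·39) ≡ 3/17. 17⁻¹ ≡ 18 (mod 61), so λ ≡ 3·18 ≡ 54.
  x = λ² - 45 - 45 = 2916 - 90 ≡ 20; y = λ·(45 - 20) - 39 ≡ 30. → (20, 30)
3P: (20, 30) + (45, 39). λ = (39 - 30)/(45 - 20) ≡ 9/25 mod 61. 25⁻¹ ≡ 22 (mod 61), so λ ≡ 15.
  x = λ² - 20 - 45 = 225 - 65 ≡ 38; y = λ·(20 - 38) - 30 ≡ 5. → (38, 5)
4P: (38, 5) + (45, 39). λ = (39 - 5)/(45 - 38) ≡ 34/7 mod 61. 7⁻¹ ≡ 35 (mod 61), so λ ≡ 31.
  x = λ² - 38 - 45 = 961 - 83 ≡ 24; y = λ·(38 - 24) - 5 ≡ 2. → (24, 2)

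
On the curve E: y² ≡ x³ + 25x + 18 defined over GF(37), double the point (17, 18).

(19, 27)

tangent at (17, 18): λ = (3·17² + 25)/(2·18) ≡ 4/36. 36⁻¹ ≡ 36 (mod 37) since 36·36 = 1296 ≡ 1, so λ ≡ 4·36 ≡ 33.
  x = λ² - 17 - 17 = 1089 - 34 ≡ 19; y = λ·(17 - 19) - 18 ≡ 27. → (19, 27)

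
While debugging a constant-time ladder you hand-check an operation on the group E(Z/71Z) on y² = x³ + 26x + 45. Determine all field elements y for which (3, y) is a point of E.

24, 47

x³ + 26x + 45 = 150 ≡ 8 (mod 71).
Square roots of 8 mod 71: 24 and 47 (since 24² = 576 ≡ 8).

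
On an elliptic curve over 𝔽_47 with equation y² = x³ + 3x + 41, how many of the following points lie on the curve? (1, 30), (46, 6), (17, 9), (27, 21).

(1, 30): 30² ≡ 7, rhs ≡ 45 → off.
(46, 6): 6² ≡ 36, rhs ≡ 37 → off.
(17, 9): 9² ≡ 34, rhs ≡ 23 → off.
(27, 21): 21² ≡ 18, rhs ≡ 18 → on.

1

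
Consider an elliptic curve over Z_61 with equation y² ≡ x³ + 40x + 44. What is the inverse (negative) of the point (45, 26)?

(45, 35)

-(45, 26) = (45, -26 mod 61) = (45, 35).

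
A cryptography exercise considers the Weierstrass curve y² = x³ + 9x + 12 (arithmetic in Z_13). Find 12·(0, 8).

Write G = (0, 8).
Double-and-add on 12 = (1100)₂. Start with G = (0, 8) for the leading 1-bit.
double: tangent at (0, 8): λ = (3·0² + 9)/(2·8) ≡ 9/3. 3⁻¹ ≡ 9 (mod 13) since 3·9 = 27 ≡ 1, so λ ≡ 9·9 ≡ 3.
  x = λ² - 0 - 0 = 9 - 0 ≡ 9; y = λ·(0 - 9) - 8 ≡ 4. → (9, 4)
add G: (9, 4) + (0, 8). λ = (8 - 4)/(0 - 9) ≡ 4/4 mod 13. 4⁻¹ ≡ 10 (mod 13), so λ ≡ 1.
  x = λ² - 9 - 0 = 1 - 9 ≡ 5; y = λ·(9 - 5) - 4 ≡ 0. → (5, 0)
double: (5, 0) + (5, 0): same x and y₁ ≡ -y₂, so the sum is O.
double: O + O = O (identity).

O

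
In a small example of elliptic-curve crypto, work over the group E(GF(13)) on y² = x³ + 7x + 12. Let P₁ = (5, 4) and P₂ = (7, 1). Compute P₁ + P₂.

(0, 8)

(5, 4) + (7, 1). λ = (1 - 4)/(7 - 5) ≡ 10/2 mod 13. 2⁻¹ ≡ 7 (mod 13), so λ ≡ 5.
  x = λ² - 5 - 7 = 25 - 12 ≡ 0; y = λ·(5 - 0) - 4 ≡ 8. → (0, 8)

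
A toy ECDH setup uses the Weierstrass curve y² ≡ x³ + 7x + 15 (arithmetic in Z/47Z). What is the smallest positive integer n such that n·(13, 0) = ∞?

2

2P: (13, 0) + (13, 0): same x and y₁ ≡ -y₂, so the sum is ∞.
2P = ∞, so the order is 2.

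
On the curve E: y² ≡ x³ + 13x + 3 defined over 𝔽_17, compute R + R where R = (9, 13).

(3, 16)

tangent at (9, 13): λ = (3·9² + 13)/(2·13) ≡ 1/9. 9⁻¹ ≡ 2 (mod 17), so λ ≡ 1·2 ≡ 2.
  x = λ² - 9 - 9 = 4 - 18 ≡ 3; y = λ·(9 - 3) - 13 ≡ 16. → (3, 16)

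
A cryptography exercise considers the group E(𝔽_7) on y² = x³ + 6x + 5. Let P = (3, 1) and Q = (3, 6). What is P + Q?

The two points share x = 3 and their y-coordinates satisfy 1 + 6 ≡ 0 (mod 7), so they are inverses. Their sum is ∞.

O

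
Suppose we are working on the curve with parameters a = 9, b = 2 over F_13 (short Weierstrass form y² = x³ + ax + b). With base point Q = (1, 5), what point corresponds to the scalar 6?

O

Double-and-add on 6 = (110)₂. Start with Q = (1, 5) for the leading 1-bit.
double: tangent at (1, 5): λ = (3·1² + 9)/(2·5) ≡ 12/10. 10⁻¹ ≡ 4 (mod 13) since 10·4 = 40 ≡ 1, so λ ≡ 12·4 ≡ 9.
  x = λ² - 1 - 1 = 81 - 2 ≡ 1; y = λ·(1 - 1) - 5 ≡ 8. → (1, 8)
add Q: (1, 8) + (1, 5): same x and y₁ ≡ -y₂, so the sum is the point at infinity.
double: the point at infinity + the point at infinity = the point at infinity (identity).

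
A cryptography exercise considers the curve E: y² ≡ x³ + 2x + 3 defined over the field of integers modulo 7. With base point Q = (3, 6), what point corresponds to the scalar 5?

(3, 1)

Double-and-add on 5 = (101)₂. Start with Q = (3, 6) for the leading 1-bit.
double: tangent at (3, 6): λ = (3·3² + 2)/(2·6) ≡ 1/5. 5⁻¹ ≡ 3 (mod 7) since 5·3 = 15 ≡ 1, so λ ≡ 1·3 ≡ 3.
  x = λ² - 3 - 3 = 9 - 6 ≡ 3; y = λ·(3 - 3) - 6 ≡ 1. → (3, 1)
double: tangent at (3, 1): λ = (3·3² + 2)/(2·1) ≡ 1/2. 2⁻¹ ≡ 4 (mod 7) since 2·4 = 8 ≡ 1, so λ ≡ 1·4 ≡ 4.
  x = λ² - 3 - 3 = 16 - 6 ≡ 3; y = λ·(3 - 3) - 1 ≡ 6. → (3, 6)
add Q: tangent at (3, 6): λ = (3·3² + 2)/(2·6) ≡ 1/5. 5⁻¹ ≡ 3 (mod 7) since 5·3 = 15 ≡ 1, so λ ≡ 1·3 ≡ 3.
  x = λ² - 3 - 3 = 9 - 6 ≡ 3; y = λ·(3 - 3) - 6 ≡ 1. → (3, 1)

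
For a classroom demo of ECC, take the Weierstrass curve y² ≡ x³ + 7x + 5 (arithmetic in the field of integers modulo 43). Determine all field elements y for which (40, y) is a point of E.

x³ + 7x + 5 = 64285 ≡ 0 (mod 43).
Only y = 0 satisfies y² ≡ 0.

0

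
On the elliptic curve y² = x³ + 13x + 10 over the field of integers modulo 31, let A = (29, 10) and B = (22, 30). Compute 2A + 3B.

First 2A:
Repeated addition: build up to 2A.
2A: tangent at (29, 10): λ = (3·29² + 13)/(2·10) ≡ 25/20. 20⁻¹ ≡ 14 (mod 31), so λ ≡ 25·14 ≡ 9.
  x = λ² - 29 - 29 = 81 - 58 ≡ 23; y = λ·(29 - 23) - 10 ≡ 13. → (23, 13)
2A = (23, 13).
Next 3B:
Repeated addition: build up to 3B.
2B: tangent at (22, 30): λ = (3·22² + 13)/(2·30) ≡ 8/29. 29⁻¹ ≡ 15 (mod 31) since 29·15 = 435 ≡ 1, so λ ≡ 8·15 ≡ 27.
  x = λ² - 22 - 22 = 729 - 44 ≡ 3; y = λ·(22 - 3) - 30 ≡ 18. → (3, 18)
3B: (3, 18) + (22, 30). λ = (30 - 18)/(22 - 3) ≡ 12/19 mod 31. 19⁻¹ ≡ 18 (mod 31), so λ ≡ 30.
  x = λ² - 3 - 22 = 900 - 25 ≡ 7; y = λ·(3 - 7) - 18 ≡ 17. → (7, 17)
3B = (7, 17).
Finally 2A + 3B:
(23, 13) + (7, 17). λ = (17 - 13)/(7 - 23) ≡ 4/15 mod 31. 15⁻¹ ≡ 29 (mod 31) since 15·29 = 435 ≡ 1, so λ ≡ 23.
  x = λ² - 23 - 7 = 529 - 30 ≡ 3; y = λ·(23 - 3) - 13 ≡ 13. → (3, 13)

(3, 13)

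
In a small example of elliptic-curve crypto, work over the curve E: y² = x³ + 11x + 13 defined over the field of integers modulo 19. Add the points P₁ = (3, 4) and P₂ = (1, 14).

(2, 10)

(3, 4) + (1, 14). λ = (14 - 4)/(1 - 3) ≡ 10/17 mod 19. 17⁻¹ ≡ 9 (mod 19), so λ ≡ 14.
  x = λ² - 3 - 1 = 196 - 4 ≡ 2; y = λ·(3 - 2) - 4 ≡ 10. → (2, 10)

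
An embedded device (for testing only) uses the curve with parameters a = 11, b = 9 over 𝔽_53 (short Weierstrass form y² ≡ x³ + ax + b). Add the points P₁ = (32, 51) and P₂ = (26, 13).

(32, 51) + (26, 13). λ = (13 - 51)/(26 - 32) ≡ 15/47 mod 53. 47⁻¹ ≡ 44 (mod 53) since 47·44 = 2068 ≡ 1, so λ ≡ 24.
  x = λ² - 32 - 26 = 576 - 58 ≡ 41; y = λ·(32 - 41) - 51 ≡ 51. → (41, 51)

(41, 51)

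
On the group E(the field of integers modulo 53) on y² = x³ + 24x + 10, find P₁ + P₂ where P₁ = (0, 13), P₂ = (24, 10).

(0, 13) + (24, 10). λ = (10 - 13)/(24 - 0) ≡ 50/24 mod 53. 24⁻¹ ≡ 42 (mod 53), so λ ≡ 33.
  x = λ² - 0 - 24 = 1089 - 24 ≡ 5; y = λ·(0 - 5) - 13 ≡ 34. → (5, 34)

(5, 34)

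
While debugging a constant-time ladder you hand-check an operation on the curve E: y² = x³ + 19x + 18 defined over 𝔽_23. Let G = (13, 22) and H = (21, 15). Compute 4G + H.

First 4G:
Repeated addition: build up to 4G.
2G: tangent at (13, 22): λ = (3·13² + 19)/(2·22) ≡ 20/21. 21⁻¹ ≡ 11 (mod 23), so λ ≡ 20·11 ≡ 13.
  x = λ² - 13 - 13 = 169 - 26 ≡ 5; y = λ·(13 - 5) - 22 ≡ 13. → (5, 13)
3G: (5, 13) + (13, 22). λ = (22 - 13)/(13 - 5) ≡ 9/8 mod 23. 8⁻¹ ≡ 3 (mod 23) since 8·3 = 24 ≡ 1, so λ ≡ 4.
  x = λ² - 5 - 13 = 16 - 18 ≡ 21; y = λ·(5 - 21) - 13 ≡ 15. → (21, 15)
4G: (21, 15) + (13, 22). λ = (22 - 15)/(13 - 21) ≡ 7/15 mod 23. 15⁻¹ ≡ 20 (mod 23), so λ ≡ 2.
  x = λ² - 21 - 13 = 4 - 34 ≡ 16; y = λ·(21 - 16) - 15 ≡ 18. → (16, 18)
4G = (16, 18).
Finally 4G + H:
(16, 18) + (21, 15). λ = (15 - 18)/(21 - 16) ≡ 20/5 mod 23. 5⁻¹ ≡ 14 (mod 23) since 5·14 = 70 ≡ 1, so λ ≡ 4.
  x = λ² - 16 - 21 = 16 - 37 ≡ 2; y = λ·(16 - 2) - 18 ≡ 15. → (2, 15)

(2, 15)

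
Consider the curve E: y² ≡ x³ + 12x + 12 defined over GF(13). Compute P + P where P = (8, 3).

tangent at (8, 3): λ = (3·8² + 12)/(2·3) ≡ 9/6. 6⁻¹ ≡ 11 (mod 13), so λ ≡ 9·11 ≡ 8.
  x = λ² - 8 - 8 = 64 - 16 ≡ 9; y = λ·(8 - 9) - 3 ≡ 2. → (9, 2)

(9, 2)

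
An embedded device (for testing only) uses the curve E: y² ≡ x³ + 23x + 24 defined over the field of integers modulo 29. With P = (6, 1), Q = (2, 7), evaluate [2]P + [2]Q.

(3, 27)

First 2P:
Repeated addition: build up to 2P.
2P: tangent at (6, 1): λ = (3·6² + 23)/(2·1) ≡ 15/2. 2⁻¹ ≡ 15 (mod 29), so λ ≡ 15·15 ≡ 22.
  x = λ² - 6 - 6 = 484 - 12 ≡ 8; y = λ·(6 - 8) - 1 ≡ 13. → (8, 13)
2P = (8, 13).
Next 2Q:
Repeated addition: build up to 2Q.
2Q: tangent at (2, 7): λ = (3·2² + 23)/(2·7) ≡ 6/14. 14⁻¹ ≡ 27 (mod 29), so λ ≡ 6·27 ≡ 17.
  x = λ² - 2 - 2 = 289 - 4 ≡ 24; y = λ·(2 - 24) - 7 ≡ 25. → (24, 25)
2Q = (24, 25).
Finally 2P + 2Q:
(8, 13) + (24, 25). λ = (25 - 13)/(24 - 8) ≡ 12/16 mod 29. 16⁻¹ ≡ 20 (mod 29), so λ ≡ 8.
  x = λ² - 8 - 24 = 64 - 32 ≡ 3; y = λ·(8 - 3) - 13 ≡ 27. → (3, 27)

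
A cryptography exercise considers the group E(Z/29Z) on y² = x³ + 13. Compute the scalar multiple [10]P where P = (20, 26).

Repeated addition: build up to 10P.
2P: tangent at (20, 26): λ = (3·20² + 0)/(2·26) ≡ 11/23. 23⁻¹ ≡ 24 (mod 29), so λ ≡ 11·24 ≡ 3.
  x = λ² - 20 - 20 = 9 - 40 ≡ 27; y = λ·(20 - 27) - 26 ≡ 11. → (27, 11)
3P: (27, 11) + (20, 26). λ = (26 - 11)/(20 - 27) ≡ 15/22 mod 29. 22⁻¹ ≡ 4 (mod 29), so λ ≡ 2.
  x = λ² - 27 - 20 = 4 - 47 ≡ 15; y = λ·(27 - 15) - 11 ≡ 13. → (15, 13)
4P: (15, 13) + (20, 26). λ = (26 - 13)/(20 - 15) ≡ 13/5 mod 29. 5⁻¹ ≡ 6 (mod 29), so λ ≡ 20.
  x = λ² - 15 - 20 = 400 - 35 ≡ 17; y = λ·(15 - 17) - 13 ≡ 5. → (17, 5)
5P: (17, 5) + (20, 26). λ = (26 - 5)/(20 - 17) ≡ 21/3 mod 29. 3⁻¹ ≡ 10 (mod 29) since 3·10 = 30 ≡ 1, so λ ≡ 7.
  x = λ² - 17 - 20 = 49 - 37 ≡ 12; y = λ·(17 - 12) - 5 ≡ 1. → (12, 1)
6P: (12, 1) + (20, 26). λ = (26 - 1)/(20 - 12) ≡ 25/8 mod 29. 8⁻¹ ≡ 11 (mod 29), so λ ≡ 14.
  x = λ² - 12 - 20 = 196 - 32 ≡ 19; y = λ·(12 - 19) - 1 ≡ 17. → (19, 17)
7P: (19, 17) + (20, 26). λ = (26 - 17)/(20 - 19) ≡ 9/1 mod 29. 1⁻¹ ≡ 1 (mod 29) since 1·1 = 1 ≡ 1, so λ ≡ 9.
  x = λ² - 19 - 20 = 81 - 39 ≡ 13; y = λ·(19 - 13) - 17 ≡ 8. → (13, 8)
8P: (13, 8) + (20, 26). λ = (26 - 8)/(20 - 13) ≡ 18/7 mod 29. 7⁻¹ ≡ 25 (mod 29), so λ ≡ 15.
  x = λ² - 13 - 20 = 225 - 33 ≡ 18; y = λ·(13 - 18) - 8 ≡ 4. → (18, 4)
9P: (18, 4) + (20, 26). λ = (26 - 4)/(20 - 18) ≡ 22/2 mod 29. 2⁻¹ ≡ 15 (mod 29), so λ ≡ 11.
  x = λ² - 18 - 20 = 121 - 38 ≡ 25; y = λ·(18 - 25) - 4 ≡ 6. → (25, 6)
10P: (25, 6) + (20, 26). λ = (26 - 6)/(20 - 25) ≡ 20/24 mod 29. 24⁻¹ ≡ 23 (mod 29) since 24·23 = 552 ≡ 1, so λ ≡ 25.
  x = λ² - 25 - 20 = 625 - 45 ≡ 0; y = λ·(25 - 0) - 6 ≡ 10. → (0, 10)

(0, 10)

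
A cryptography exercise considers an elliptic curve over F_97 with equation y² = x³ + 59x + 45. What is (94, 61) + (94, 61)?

tangent at (94, 61): λ = (3·94² + 59)/(2·61) ≡ 86/25. 25⁻¹ ≡ 66 (mod 97), so λ ≡ 86·66 ≡ 50.
  x = λ² - 94 - 94 = 2500 - 188 ≡ 81; y = λ·(94 - 81) - 61 ≡ 7. → (81, 7)

(81, 7)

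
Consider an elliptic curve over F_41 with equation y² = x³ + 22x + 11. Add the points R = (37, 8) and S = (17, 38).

(20, 28)

(37, 8) + (17, 38). λ = (38 - 8)/(17 - 37) ≡ 30/21 mod 41. 21⁻¹ ≡ 2 (mod 41), so λ ≡ 19.
  x = λ² - 37 - 17 = 361 - 54 ≡ 20; y = λ·(37 - 20) - 8 ≡ 28. → (20, 28)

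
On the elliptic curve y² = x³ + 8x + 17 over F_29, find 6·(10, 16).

Write G = (10, 16).
Double-and-add on 6 = (110)₂. Start with G = (10, 16) for the leading 1-bit.
double: tangent at (10, 16): λ = (3·10² + 8)/(2·16) ≡ 18/3. 3⁻¹ ≡ 10 (mod 29), so λ ≡ 18·10 ≡ 6.
  x = λ² - 10 - 10 = 36 - 20 ≡ 16; y = λ·(10 - 16) - 16 ≡ 6. → (16, 6)
add G: (16, 6) + (10, 16). λ = (16 - 6)/(10 - 16) ≡ 10/23 mod 29. 23⁻¹ ≡ 24 (mod 29) since 23·24 = 552 ≡ 1, so λ ≡ 8.
  x = λ² - 16 - 10 = 64 - 26 ≡ 9; y = λ·(16 - 9) - 6 ≡ 21. → (9, 21)
double: tangent at (9, 21): λ = (3·9² + 8)/(2·21) ≡ 19/13. 13⁻¹ ≡ 9 (mod 29), so λ ≡ 19·9 ≡ 26.
  x = λ² - 9 - 9 = 676 - 18 ≡ 20; y = λ·(9 - 20) - 21 ≡ 12. → (20, 12)

(20, 12)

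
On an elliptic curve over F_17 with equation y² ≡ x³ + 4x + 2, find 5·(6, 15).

Write G = (6, 15).
Double-and-add on 5 = (101)₂. Start with G = (6, 15) for the leading 1-bit.
double: tangent at (6, 15): λ = (3·6² + 4)/(2·15) ≡ 10/13. 13⁻¹ ≡ 4 (mod 17), so λ ≡ 10·4 ≡ 6.
  x = λ² - 6 - 6 = 36 - 12 ≡ 7; y = λ·(6 - 7) - 15 ≡ 13. → (7, 13)
double: tangent at (7, 13): λ = (3·7² + 4)/(2·13) ≡ 15/9. 9⁻¹ ≡ 2 (mod 17), so λ ≡ 15·2 ≡ 13.
  x = λ² - 7 - 7 = 169 - 14 ≡ 2; y = λ·(7 - 2) - 13 ≡ 1. → (2, 1)
add G: (2, 1) + (6, 15). λ = (15 - 1)/(6 - 2) ≡ 14/4 mod 17. 4⁻¹ ≡ 13 (mod 17), so λ ≡ 12.
  x = λ² - 2 - 6 = 144 - 8 ≡ 0; y = λ·(2 - 0) - 1 ≡ 6. → (0, 6)

(0, 6)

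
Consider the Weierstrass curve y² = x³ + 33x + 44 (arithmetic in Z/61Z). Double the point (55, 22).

(39, 57)

tangent at (55, 22): λ = (3·55² + 33)/(2·22) ≡ 19/44. 44⁻¹ ≡ 43 (mod 61), so λ ≡ 19·43 ≡ 24.
  x = λ² - 55 - 55 = 576 - 110 ≡ 39; y = λ·(55 - 39) - 22 ≡ 57. → (39, 57)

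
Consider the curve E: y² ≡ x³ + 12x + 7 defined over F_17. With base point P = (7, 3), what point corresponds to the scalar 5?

Repeated addition: build up to 5P.
2P: tangent at (7, 3): λ = (3·7² + 12)/(2·3) ≡ 6/6. 6⁻¹ ≡ 3 (mod 17), so λ ≡ 6·3 ≡ 1.
  x = λ² - 7 - 7 = 1 - 14 ≡ 4; y = λ·(7 - 4) - 3 ≡ 0. → (4, 0)
3P: (4, 0) + (7, 3). λ = (3 - 0)/(7 - 4) ≡ 3/3 mod 17. 3⁻¹ ≡ 6 (mod 17) since 3·6 = 18 ≡ 1, so λ ≡ 1.
  x = λ² - 4 - 7 = 1 - 11 ≡ 7; y = λ·(4 - 7) - 0 ≡ 14. → (7, 14)
4P: (7, 14) + (7, 3): same x and y₁ ≡ -y₂, so the sum is ∞.
5P: ∞ + (7, 3) = (7, 3) (identity).

(7, 3)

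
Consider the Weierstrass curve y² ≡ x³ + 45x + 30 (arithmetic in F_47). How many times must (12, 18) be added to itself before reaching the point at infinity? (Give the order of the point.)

10

2P: tangent at (12, 18): λ = (3·12² + 45)/(2·18) ≡ 7/36. 36⁻¹ ≡ 17 (mod 47), so λ ≡ 7·17 ≡ 25.
  x = λ² - 12 - 12 = 625 - 24 ≡ 37; y = λ·(12 - 37) - 18 ≡ 15. → (37, 15)
3P: (37, 15) + (12, 18). λ = (18 - 15)/(12 - 37) ≡ 3/22 mod 47. 22⁻¹ ≡ 15 (mod 47) since 22·15 = 330 ≡ 1, so λ ≡ 45.
  x = λ² - 37 - 12 = 2025 - 49 ≡ 2; y = λ·(37 - 2) - 15 ≡ 9. → (2, 9)
4P: (2, 9) + (12, 18). λ = (18 - 9)/(12 - 2) ≡ 9/10 mod 47. 10⁻¹ ≡ 33 (mod 47) since 10·33 = 330 ≡ 1, so λ ≡ 15.
  x = λ² - 2 - 12 = 225 - 14 ≡ 23; y = λ·(2 - 23) - 9 ≡ 5. → (23, 5)
5P: (23, 5) + (12, 18). λ = (18 - 5)/(12 - 23) ≡ 13/36 mod 47. 36⁻¹ ≡ 17 (mod 47) since 36·17 = 612 ≡ 1, so λ ≡ 33.
  x = λ² - 23 - 12 = 1089 - 35 ≡ 20; y = λ·(23 - 20) - 5 ≡ 0. → (20, 0)
6P: (20, 0) + (12, 18). λ = (18 - 0)/(12 - 20) ≡ 18/39 mod 47. 39⁻¹ ≡ 41 (mod 47) since 39·41 = 1599 ≡ 1, so λ ≡ 33.
  x = λ² - 20 - 12 = 1089 - 32 ≡ 23; y = λ·(20 - 23) - 0 ≡ 42. → (23, 42)
7P: (23, 42) + (12, 18). λ = (18 - 42)/(12 - 23) ≡ 23/36 mod 47. 36⁻¹ ≡ 17 (mod 47), so λ ≡ 15.
  x = λ² - 23 - 12 = 225 - 35 ≡ 2; y = λ·(23 - 2) - 42 ≡ 38. → (2, 38)
8P: (2, 38) + (12, 18). λ = (18 - 38)/(12 - 2) ≡ 27/10 mod 47. 10⁻¹ ≡ 33 (mod 47) since 10·33 = 330 ≡ 1, so λ ≡ 45.
  x = λ² - 2 - 12 = 2025 - 14 ≡ 37; y = λ·(2 - 37) - 38 ≡ 32. → (37, 32)
9P: (37, 32) + (12, 18). λ = (18 - 32)/(12 - 37) ≡ 33/22 mod 47. 22⁻¹ ≡ 15 (mod 47) since 22·15 = 330 ≡ 1, so λ ≡ 25.
  x = λ² - 37 - 12 = 625 - 49 ≡ 12; y = λ·(37 - 12) - 32 ≡ 29. → (12, 29)
10P: (12, 29) + (12, 18): same x and y₁ ≡ -y₂, so the sum is the point at infinity.
10P = the point at infinity, so the order is 10.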